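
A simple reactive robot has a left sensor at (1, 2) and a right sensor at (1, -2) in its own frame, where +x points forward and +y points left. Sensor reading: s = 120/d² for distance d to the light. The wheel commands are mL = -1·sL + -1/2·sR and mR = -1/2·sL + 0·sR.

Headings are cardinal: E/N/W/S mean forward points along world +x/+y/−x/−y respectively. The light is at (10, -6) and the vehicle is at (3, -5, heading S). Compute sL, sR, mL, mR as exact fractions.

left sensor world pos  = (5, -6); dL² = 25
right sensor world pos = (1, -6); dR² = 81
sL = 120/25 = 24/5
sR = 120/81 = 40/27
mL = -1·sL + -1/2·sR = -748/135
mR = -1/2·sL + 0·sR = -12/5

24/5 40/27 -748/135 -12/5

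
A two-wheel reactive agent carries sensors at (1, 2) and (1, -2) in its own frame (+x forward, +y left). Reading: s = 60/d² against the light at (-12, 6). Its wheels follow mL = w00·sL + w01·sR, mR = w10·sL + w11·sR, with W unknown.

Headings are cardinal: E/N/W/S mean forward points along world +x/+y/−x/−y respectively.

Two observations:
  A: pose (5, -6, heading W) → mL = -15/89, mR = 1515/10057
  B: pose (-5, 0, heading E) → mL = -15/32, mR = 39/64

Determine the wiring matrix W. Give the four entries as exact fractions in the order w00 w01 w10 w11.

obs A: pose=(5,-6,W) → sL=15/113, sR=15/89, mL=-15/89, mR=1515/10057
obs B: pose=(-5,0,E) → sL=3/4, sR=15/32, mL=-15/32, mR=39/64
sensor matrix S = [[15/113, 15/89], [3/4, 15/32]]; det S = -20655/321824
solve [mL_A; mL_B] = S·[w00; w01] and [mR_A; mR_B] = S·[w10; w11]:
  w00 = 0, w01 = -1, w10 = 1/2, w11 = 1/2

0 -1 1/2 1/2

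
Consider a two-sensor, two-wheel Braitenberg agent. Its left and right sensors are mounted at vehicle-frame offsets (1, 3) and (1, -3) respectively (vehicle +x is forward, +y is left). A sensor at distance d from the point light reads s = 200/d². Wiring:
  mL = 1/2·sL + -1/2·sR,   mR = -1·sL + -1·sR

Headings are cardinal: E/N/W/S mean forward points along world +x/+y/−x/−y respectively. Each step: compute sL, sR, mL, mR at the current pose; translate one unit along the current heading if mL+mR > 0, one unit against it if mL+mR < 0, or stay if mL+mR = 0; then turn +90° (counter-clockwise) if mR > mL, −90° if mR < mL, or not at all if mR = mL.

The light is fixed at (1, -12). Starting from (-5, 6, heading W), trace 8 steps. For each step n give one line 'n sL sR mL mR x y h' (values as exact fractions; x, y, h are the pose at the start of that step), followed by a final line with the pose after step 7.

0 100/137 20/49 1080/6713 -7640/6713 -5 6 W
1 8/17 40/73 -48/1241 -1264/1241 -4 6 N
2 25/52 50/53 -1275/5512 -3925/2756 -4 5 E
3 40/53 200/337 1440/17861 -24080/17861 -5 5 S
4 100/137 20/49 1080/6713 -7640/6713 -5 6 W
5 8/17 40/73 -48/1241 -1264/1241 -4 6 N
6 25/52 50/53 -1275/5512 -3925/2756 -4 5 E
7 40/53 200/337 1440/17861 -24080/17861 -5 5 S
final -5 6 W

n=0: pose=(-5,6,W); sL=100/137, sR=20/49; mL=1080/6713, mR=-7640/6713; mL+mR=-6560/6713 → advance -1; mR−mL=-8720/6713 → turn -1·90°
n=1: pose=(-4,6,N); sL=8/17, sR=40/73; mL=-48/1241, mR=-1264/1241; mL+mR=-1312/1241 → advance -1; mR−mL=-1216/1241 → turn -1·90°
n=2: pose=(-4,5,E); sL=25/52, sR=50/53; mL=-1275/5512, mR=-3925/2756; mL+mR=-9125/5512 → advance -1; mR−mL=-6575/5512 → turn -1·90°
n=3: pose=(-5,5,S); sL=40/53, sR=200/337; mL=1440/17861, mR=-24080/17861; mL+mR=-22640/17861 → advance -1; mR−mL=-25520/17861 → turn -1·90°
n=4: pose=(-5,6,W); sL=100/137, sR=20/49; mL=1080/6713, mR=-7640/6713; mL+mR=-6560/6713 → advance -1; mR−mL=-8720/6713 → turn -1·90°
n=5: pose=(-4,6,N); sL=8/17, sR=40/73; mL=-48/1241, mR=-1264/1241; mL+mR=-1312/1241 → advance -1; mR−mL=-1216/1241 → turn -1·90°
n=6: pose=(-4,5,E); sL=25/52, sR=50/53; mL=-1275/5512, mR=-3925/2756; mL+mR=-9125/5512 → advance -1; mR−mL=-6575/5512 → turn -1·90°
n=7: pose=(-5,5,S); sL=40/53, sR=200/337; mL=1440/17861, mR=-24080/17861; mL+mR=-22640/17861 → advance -1; mR−mL=-25520/17861 → turn -1·90°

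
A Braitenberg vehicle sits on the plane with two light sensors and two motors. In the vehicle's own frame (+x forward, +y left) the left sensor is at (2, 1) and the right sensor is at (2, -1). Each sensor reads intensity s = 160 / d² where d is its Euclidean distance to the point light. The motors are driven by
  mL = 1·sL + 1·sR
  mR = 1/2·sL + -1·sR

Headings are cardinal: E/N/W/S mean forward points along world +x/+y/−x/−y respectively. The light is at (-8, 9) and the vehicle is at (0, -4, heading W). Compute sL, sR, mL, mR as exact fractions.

left sensor world pos  = (-2, -5); dL² = 232
right sensor world pos = (-2, -3); dR² = 180
sL = 160/232 = 20/29
sR = 160/180 = 8/9
mL = 1·sL + 1·sR = 412/261
mR = 1/2·sL + -1·sR = -142/261

20/29 8/9 412/261 -142/261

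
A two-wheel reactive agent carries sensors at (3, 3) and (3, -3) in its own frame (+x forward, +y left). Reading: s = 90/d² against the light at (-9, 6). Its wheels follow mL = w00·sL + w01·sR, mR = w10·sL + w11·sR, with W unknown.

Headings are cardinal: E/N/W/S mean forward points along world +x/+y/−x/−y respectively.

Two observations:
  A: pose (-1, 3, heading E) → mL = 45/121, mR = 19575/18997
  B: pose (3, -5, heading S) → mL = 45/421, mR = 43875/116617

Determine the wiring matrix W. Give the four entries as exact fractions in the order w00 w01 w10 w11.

1/2 0 1 1/2

obs A: pose=(-1,3,E) → sL=90/121, sR=90/157, mL=45/121, mR=19575/18997
obs B: pose=(3,-5,S) → sL=90/421, sR=90/277, mL=45/421, mR=43875/116617
sensor matrix S = [[90/121, 90/157], [90/421, 90/277]]; det S = 263898000/2215373149
solve [mL_A; mL_B] = S·[w00; w01] and [mR_A; mR_B] = S·[w10; w11]:
  w00 = 1/2, w01 = 0, w10 = 1, w11 = 1/2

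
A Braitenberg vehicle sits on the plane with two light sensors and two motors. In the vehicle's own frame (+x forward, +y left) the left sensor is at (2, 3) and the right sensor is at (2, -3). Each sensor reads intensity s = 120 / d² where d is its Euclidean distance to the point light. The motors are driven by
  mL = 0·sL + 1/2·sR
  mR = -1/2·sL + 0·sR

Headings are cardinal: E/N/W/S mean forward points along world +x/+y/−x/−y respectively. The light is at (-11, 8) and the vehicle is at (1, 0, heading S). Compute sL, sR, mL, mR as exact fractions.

left sensor world pos  = (4, -2); dL² = 325
right sensor world pos = (-2, -2); dR² = 181
sL = 120/325 = 24/65
sR = 120/181 = 120/181
mL = 0·sL + 1/2·sR = 60/181
mR = -1/2·sL + 0·sR = -12/65

24/65 120/181 60/181 -12/65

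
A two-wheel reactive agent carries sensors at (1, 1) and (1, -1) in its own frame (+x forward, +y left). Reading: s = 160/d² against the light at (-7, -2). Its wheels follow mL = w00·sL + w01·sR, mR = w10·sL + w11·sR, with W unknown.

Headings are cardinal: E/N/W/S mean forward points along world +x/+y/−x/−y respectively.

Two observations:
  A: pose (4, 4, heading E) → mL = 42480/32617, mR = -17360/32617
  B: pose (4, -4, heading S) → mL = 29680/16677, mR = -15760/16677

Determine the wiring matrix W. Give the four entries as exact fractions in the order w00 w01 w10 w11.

obs A: pose=(4,4,E) → sL=160/193, sR=160/169, mL=42480/32617, mR=-17360/32617
obs B: pose=(4,-4,S) → sL=160/153, sR=160/109, mL=29680/16677, mR=-15760/16677
sensor matrix S = [[160/193, 160/169], [160/153, 160/109]]; det S = 123392000/543953709
solve [mL_A; mL_B] = S·[w00; w01] and [mR_A; mR_B] = S·[w10; w11]:
  w00 = 1, w01 = 1/2, w10 = 1/2, w11 = -1

1 1/2 1/2 -1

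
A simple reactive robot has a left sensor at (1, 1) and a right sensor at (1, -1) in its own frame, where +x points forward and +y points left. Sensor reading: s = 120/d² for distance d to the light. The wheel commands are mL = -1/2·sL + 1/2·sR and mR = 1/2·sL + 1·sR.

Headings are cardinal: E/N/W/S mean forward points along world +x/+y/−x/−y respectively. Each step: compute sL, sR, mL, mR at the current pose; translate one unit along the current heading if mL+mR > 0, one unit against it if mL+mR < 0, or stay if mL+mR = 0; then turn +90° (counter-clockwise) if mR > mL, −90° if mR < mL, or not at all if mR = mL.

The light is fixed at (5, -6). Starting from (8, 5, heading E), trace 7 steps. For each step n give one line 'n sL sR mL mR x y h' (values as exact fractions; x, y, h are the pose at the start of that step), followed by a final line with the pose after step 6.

0 3/4 30/29 33/232 327/232 8 5 E
1 40/51 120/169 -320/8619 9500/8619 9 5 N
2 12/13 60/89 -144/1157 1314/1157 9 6 W
3 120/137 24/25 144/3425 4788/3425 8 6 S
4 3/4 30/29 33/232 327/232 8 5 E
5 40/51 120/169 -320/8619 9500/8619 9 5 N
6 12/13 60/89 -144/1157 1314/1157 9 6 W
final 8 6 S

n=0: pose=(8,5,E); sL=3/4, sR=30/29; mL=33/232, mR=327/232; mL+mR=45/29 → advance +1; mR−mL=147/116 → turn +1·90°
n=1: pose=(9,5,N); sL=40/51, sR=120/169; mL=-320/8619, mR=9500/8619; mL+mR=180/169 → advance +1; mR−mL=9820/8619 → turn +1·90°
n=2: pose=(9,6,W); sL=12/13, sR=60/89; mL=-144/1157, mR=1314/1157; mL+mR=90/89 → advance +1; mR−mL=1458/1157 → turn +1·90°
n=3: pose=(8,6,S); sL=120/137, sR=24/25; mL=144/3425, mR=4788/3425; mL+mR=36/25 → advance +1; mR−mL=4644/3425 → turn +1·90°
n=4: pose=(8,5,E); sL=3/4, sR=30/29; mL=33/232, mR=327/232; mL+mR=45/29 → advance +1; mR−mL=147/116 → turn +1·90°
n=5: pose=(9,5,N); sL=40/51, sR=120/169; mL=-320/8619, mR=9500/8619; mL+mR=180/169 → advance +1; mR−mL=9820/8619 → turn +1·90°
n=6: pose=(9,6,W); sL=12/13, sR=60/89; mL=-144/1157, mR=1314/1157; mL+mR=90/89 → advance +1; mR−mL=1458/1157 → turn +1·90°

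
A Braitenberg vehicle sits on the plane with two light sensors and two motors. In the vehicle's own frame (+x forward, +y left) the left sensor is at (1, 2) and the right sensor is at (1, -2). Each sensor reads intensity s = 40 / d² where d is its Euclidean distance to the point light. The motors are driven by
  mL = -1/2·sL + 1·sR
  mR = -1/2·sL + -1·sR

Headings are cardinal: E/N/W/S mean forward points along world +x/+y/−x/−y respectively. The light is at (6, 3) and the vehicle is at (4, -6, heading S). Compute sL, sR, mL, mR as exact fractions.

left sensor world pos  = (6, -7); dL² = 100
right sensor world pos = (2, -7); dR² = 116
sL = 40/100 = 2/5
sR = 40/116 = 10/29
mL = -1/2·sL + 1·sR = 21/145
mR = -1/2·sL + -1·sR = -79/145

2/5 10/29 21/145 -79/145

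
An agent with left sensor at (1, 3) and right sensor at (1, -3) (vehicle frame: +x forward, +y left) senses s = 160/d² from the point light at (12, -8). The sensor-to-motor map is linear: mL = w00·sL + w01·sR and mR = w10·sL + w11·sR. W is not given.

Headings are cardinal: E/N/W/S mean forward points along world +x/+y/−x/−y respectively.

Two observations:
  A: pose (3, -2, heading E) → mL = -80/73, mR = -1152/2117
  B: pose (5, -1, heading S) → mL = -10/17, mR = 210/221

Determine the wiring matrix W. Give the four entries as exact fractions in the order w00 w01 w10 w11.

obs A: pose=(3,-2,E) → sL=32/29, sR=160/73, mL=-80/73, mR=-1152/2117
obs B: pose=(5,-1,S) → sL=40/13, sR=20/17, mL=-10/17, mR=210/221
sensor matrix S = [[32/29, 160/73], [40/13, 20/17]]; det S = -2547840/467857
solve [mL_A; mL_B] = S·[w00; w01] and [mR_A; mR_B] = S·[w10; w11]:
  w00 = 0, w01 = -1/2, w10 = 1/2, w11 = -1/2

0 -1/2 1/2 -1/2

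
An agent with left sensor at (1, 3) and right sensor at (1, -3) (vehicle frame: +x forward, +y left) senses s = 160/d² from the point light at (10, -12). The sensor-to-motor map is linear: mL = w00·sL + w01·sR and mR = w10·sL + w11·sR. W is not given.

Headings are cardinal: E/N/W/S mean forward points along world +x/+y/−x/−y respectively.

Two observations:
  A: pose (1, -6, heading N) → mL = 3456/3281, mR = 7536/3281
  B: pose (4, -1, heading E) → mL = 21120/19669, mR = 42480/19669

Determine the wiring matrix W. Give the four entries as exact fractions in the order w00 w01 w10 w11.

-1 1 1/2 1

obs A: pose=(1,-6,N) → sL=160/193, sR=32/17, mL=3456/3281, mR=7536/3281
obs B: pose=(4,-1,E) → sL=160/221, sR=160/89, mL=21120/19669, mR=42480/19669
sensor matrix S = [[160/193, 32/17], [160/221, 160/89]]; det S = 8232960/64533989
solve [mL_A; mL_B] = S·[w00; w01] and [mR_A; mR_B] = S·[w10; w11]:
  w00 = -1, w01 = 1, w10 = 1/2, w11 = 1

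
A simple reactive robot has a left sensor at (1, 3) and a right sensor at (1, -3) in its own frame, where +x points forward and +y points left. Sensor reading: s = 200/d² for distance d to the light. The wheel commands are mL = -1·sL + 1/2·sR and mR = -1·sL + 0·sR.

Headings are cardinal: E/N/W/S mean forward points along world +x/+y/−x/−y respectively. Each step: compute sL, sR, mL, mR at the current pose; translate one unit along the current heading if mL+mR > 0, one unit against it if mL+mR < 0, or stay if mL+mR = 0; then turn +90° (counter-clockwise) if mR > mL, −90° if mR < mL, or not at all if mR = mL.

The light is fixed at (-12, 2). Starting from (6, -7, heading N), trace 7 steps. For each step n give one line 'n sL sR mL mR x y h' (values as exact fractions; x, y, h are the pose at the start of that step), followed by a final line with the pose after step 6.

n=0: pose=(6,-7,N); sL=200/289, sR=40/101; mL=-14420/29189, mR=-200/289; mL+mR=-34620/29189 → advance -1; mR−mL=-20/101 → turn -1·90°
n=1: pose=(6,-8,E); sL=20/41, sR=20/53; mL=-650/2173, mR=-20/41; mL+mR=-1710/2173 → advance -1; mR−mL=-10/53 → turn -1·90°
n=2: pose=(5,-8,S); sL=200/521, sR=200/317; mL=-11300/165157, mR=-200/521; mL+mR=-74700/165157 → advance -1; mR−mL=-100/317 → turn -1·90°
n=3: pose=(5,-7,W); sL=1/2, sR=50/73; mL=-23/146, mR=-1/2; mL+mR=-48/73 → advance -1; mR−mL=-25/73 → turn -1·90°
n=4: pose=(6,-7,N); sL=200/289, sR=40/101; mL=-14420/29189, mR=-200/289; mL+mR=-34620/29189 → advance -1; mR−mL=-20/101 → turn -1·90°
n=5: pose=(6,-8,E); sL=20/41, sR=20/53; mL=-650/2173, mR=-20/41; mL+mR=-1710/2173 → advance -1; mR−mL=-10/53 → turn -1·90°
n=6: pose=(5,-8,S); sL=200/521, sR=200/317; mL=-11300/165157, mR=-200/521; mL+mR=-74700/165157 → advance -1; mR−mL=-100/317 → turn -1·90°

0 200/289 40/101 -14420/29189 -200/289 6 -7 N
1 20/41 20/53 -650/2173 -20/41 6 -8 E
2 200/521 200/317 -11300/165157 -200/521 5 -8 S
3 1/2 50/73 -23/146 -1/2 5 -7 W
4 200/289 40/101 -14420/29189 -200/289 6 -7 N
5 20/41 20/53 -650/2173 -20/41 6 -8 E
6 200/521 200/317 -11300/165157 -200/521 5 -8 S
final 5 -7 W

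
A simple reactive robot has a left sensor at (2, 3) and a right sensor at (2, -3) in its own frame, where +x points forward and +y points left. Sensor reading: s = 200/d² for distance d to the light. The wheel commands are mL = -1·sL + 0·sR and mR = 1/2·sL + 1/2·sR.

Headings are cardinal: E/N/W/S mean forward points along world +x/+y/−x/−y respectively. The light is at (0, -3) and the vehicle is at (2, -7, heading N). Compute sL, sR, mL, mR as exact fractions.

left sensor world pos  = (-1, -5); dL² = 5
right sensor world pos = (5, -5); dR² = 29
sL = 200/5 = 40
sR = 200/29 = 200/29
mL = -1·sL + 0·sR = -40
mR = 1/2·sL + 1/2·sR = 680/29

40 200/29 -40 680/29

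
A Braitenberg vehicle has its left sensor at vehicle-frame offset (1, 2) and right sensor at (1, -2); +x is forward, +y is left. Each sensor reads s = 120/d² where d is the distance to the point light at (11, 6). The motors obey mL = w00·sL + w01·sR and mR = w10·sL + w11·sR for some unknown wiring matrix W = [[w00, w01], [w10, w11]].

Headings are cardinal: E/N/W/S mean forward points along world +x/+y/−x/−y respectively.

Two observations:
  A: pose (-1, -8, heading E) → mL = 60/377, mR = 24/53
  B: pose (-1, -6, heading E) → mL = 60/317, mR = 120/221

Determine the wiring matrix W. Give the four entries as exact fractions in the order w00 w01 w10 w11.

obs A: pose=(-1,-8,E) → sL=24/53, sR=120/377, mL=60/377, mR=24/53
obs B: pose=(-1,-6,E) → sL=120/221, sR=120/317, mL=60/317, mR=120/221
sensor matrix S = [[24/53, 120/377], [120/221, 120/317]]; det S = -1981440/1399808917
solve [mL_A; mL_B] = S·[w00; w01] and [mR_A; mR_B] = S·[w10; w11]:
  w00 = 0, w01 = 1/2, w10 = 1, w11 = 0

0 1/2 1 0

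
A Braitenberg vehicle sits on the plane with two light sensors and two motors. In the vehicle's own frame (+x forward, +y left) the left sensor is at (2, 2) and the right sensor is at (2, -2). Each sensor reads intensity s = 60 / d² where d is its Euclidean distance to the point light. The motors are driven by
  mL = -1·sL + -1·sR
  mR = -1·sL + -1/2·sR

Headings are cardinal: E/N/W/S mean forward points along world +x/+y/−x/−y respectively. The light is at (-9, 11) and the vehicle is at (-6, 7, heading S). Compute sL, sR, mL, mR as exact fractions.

60/61 60/37 -5880/2257 -4050/2257

left sensor world pos  = (-4, 5); dL² = 61
right sensor world pos = (-8, 5); dR² = 37
sL = 60/61 = 60/61
sR = 60/37 = 60/37
mL = -1·sL + -1·sR = -5880/2257
mR = -1·sL + -1/2·sR = -4050/2257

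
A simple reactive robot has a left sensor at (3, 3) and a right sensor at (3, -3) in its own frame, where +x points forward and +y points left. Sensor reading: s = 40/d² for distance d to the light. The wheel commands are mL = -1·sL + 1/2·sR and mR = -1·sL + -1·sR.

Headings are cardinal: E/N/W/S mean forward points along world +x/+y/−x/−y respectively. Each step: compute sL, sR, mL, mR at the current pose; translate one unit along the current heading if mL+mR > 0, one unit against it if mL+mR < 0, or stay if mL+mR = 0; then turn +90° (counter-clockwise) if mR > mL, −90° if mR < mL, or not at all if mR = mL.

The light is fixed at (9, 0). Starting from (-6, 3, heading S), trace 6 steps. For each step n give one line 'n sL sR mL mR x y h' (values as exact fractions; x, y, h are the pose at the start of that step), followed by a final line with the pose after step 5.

n=0: pose=(-6,3,S); sL=5/18, sR=10/81; mL=-35/162, mR=-65/162; mL+mR=-50/81 → advance -1; mR−mL=-5/27 → turn -1·90°
n=1: pose=(-6,4,W); sL=8/65, sR=40/373; mL=-1684/24245, mR=-5584/24245; mL+mR=-7268/24245 → advance -1; mR−mL=-60/373 → turn -1·90°
n=2: pose=(-5,4,N); sL=20/169, sR=4/17; mL=-2/2873, mR=-1016/2873; mL+mR=-1018/2873 → advance -1; mR−mL=-6/17 → turn -1·90°
n=3: pose=(-5,3,E); sL=40/157, sR=40/121; mL=-1700/18997, mR=-11120/18997; mL+mR=-12820/18997 → advance -1; mR−mL=-60/121 → turn -1·90°
n=4: pose=(-6,3,S); sL=5/18, sR=10/81; mL=-35/162, mR=-65/162; mL+mR=-50/81 → advance -1; mR−mL=-5/27 → turn -1·90°
n=5: pose=(-6,4,W); sL=8/65, sR=40/373; mL=-1684/24245, mR=-5584/24245; mL+mR=-7268/24245 → advance -1; mR−mL=-60/373 → turn -1·90°

0 5/18 10/81 -35/162 -65/162 -6 3 S
1 8/65 40/373 -1684/24245 -5584/24245 -6 4 W
2 20/169 4/17 -2/2873 -1016/2873 -5 4 N
3 40/157 40/121 -1700/18997 -11120/18997 -5 3 E
4 5/18 10/81 -35/162 -65/162 -6 3 S
5 8/65 40/373 -1684/24245 -5584/24245 -6 4 W
final -5 4 N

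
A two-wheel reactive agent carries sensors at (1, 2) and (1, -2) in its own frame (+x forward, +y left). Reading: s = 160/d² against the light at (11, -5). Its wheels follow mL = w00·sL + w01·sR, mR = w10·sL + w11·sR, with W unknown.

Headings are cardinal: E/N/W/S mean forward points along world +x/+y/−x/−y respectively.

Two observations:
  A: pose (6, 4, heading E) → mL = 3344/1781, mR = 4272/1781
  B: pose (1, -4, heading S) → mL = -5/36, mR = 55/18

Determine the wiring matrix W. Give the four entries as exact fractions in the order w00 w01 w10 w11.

obs A: pose=(6,4,E) → sL=160/137, sR=32/13, mL=3344/1781, mR=4272/1781
obs B: pose=(1,-4,S) → sL=5/2, sR=10/9, mL=-5/36, mR=55/18
sensor matrix S = [[160/137, 32/13], [5/2, 10/9]]; det S = -77840/16029
solve [mL_A; mL_B] = S·[w00; w01] and [mR_A; mR_B] = S·[w10; w11]:
  w00 = -1/2, w01 = 1, w10 = 1, w11 = 1/2

-1/2 1 1 1/2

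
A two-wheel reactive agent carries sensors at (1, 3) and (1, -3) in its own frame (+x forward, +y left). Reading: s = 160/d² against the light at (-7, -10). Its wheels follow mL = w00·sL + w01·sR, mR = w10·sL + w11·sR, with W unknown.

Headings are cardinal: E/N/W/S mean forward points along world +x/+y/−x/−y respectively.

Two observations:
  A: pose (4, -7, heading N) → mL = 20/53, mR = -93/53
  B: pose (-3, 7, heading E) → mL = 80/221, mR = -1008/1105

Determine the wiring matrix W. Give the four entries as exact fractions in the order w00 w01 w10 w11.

obs A: pose=(4,-7,N) → sL=2, sR=40/53, mL=20/53, mR=-93/53
obs B: pose=(-3,7,E) → sL=32/85, sR=160/221, mL=80/221, mR=-1008/1105
sensor matrix S = [[2, 40/53], [32/85, 160/221]]; det S = 13632/11713
solve [mL_A; mL_B] = S·[w00; w01] and [mR_A; mR_B] = S·[w10; w11]:
  w00 = 0, w01 = 1/2, w10 = -1/2, w11 = -1

0 1/2 -1/2 -1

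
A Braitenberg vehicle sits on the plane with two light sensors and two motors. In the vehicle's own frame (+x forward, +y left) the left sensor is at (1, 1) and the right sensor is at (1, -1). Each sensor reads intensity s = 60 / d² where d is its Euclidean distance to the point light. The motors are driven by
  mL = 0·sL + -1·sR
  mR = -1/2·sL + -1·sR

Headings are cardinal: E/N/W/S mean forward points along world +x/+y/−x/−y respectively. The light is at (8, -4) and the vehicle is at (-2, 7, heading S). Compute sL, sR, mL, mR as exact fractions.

left sensor world pos  = (-1, 6); dL² = 181
right sensor world pos = (-3, 6); dR² = 221
sL = 60/181 = 60/181
sR = 60/221 = 60/221
mL = 0·sL + -1·sR = -60/221
mR = -1/2·sL + -1·sR = -17490/40001

60/181 60/221 -60/221 -17490/40001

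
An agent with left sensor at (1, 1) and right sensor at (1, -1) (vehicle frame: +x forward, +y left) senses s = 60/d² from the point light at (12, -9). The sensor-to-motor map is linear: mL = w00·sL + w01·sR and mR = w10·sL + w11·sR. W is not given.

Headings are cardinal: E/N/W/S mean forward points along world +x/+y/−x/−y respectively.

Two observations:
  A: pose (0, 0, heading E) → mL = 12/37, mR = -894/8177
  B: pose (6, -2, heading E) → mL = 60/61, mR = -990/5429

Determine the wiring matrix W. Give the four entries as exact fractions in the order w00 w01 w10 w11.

obs A: pose=(0,0,E) → sL=60/221, sR=12/37, mL=12/37, mR=-894/8177
obs B: pose=(6,-2,E) → sL=60/89, sR=60/61, mL=60/61, mR=-990/5429
sensor matrix S = [[60/221, 12/37], [60/89, 60/61]]; det S = 2148480/44392933
solve [mL_A; mL_B] = S·[w00; w01] and [mR_A; mR_B] = S·[w10; w11]:
  w00 = 0, w01 = 1, w10 = -1, w11 = 1/2

0 1 -1 1/2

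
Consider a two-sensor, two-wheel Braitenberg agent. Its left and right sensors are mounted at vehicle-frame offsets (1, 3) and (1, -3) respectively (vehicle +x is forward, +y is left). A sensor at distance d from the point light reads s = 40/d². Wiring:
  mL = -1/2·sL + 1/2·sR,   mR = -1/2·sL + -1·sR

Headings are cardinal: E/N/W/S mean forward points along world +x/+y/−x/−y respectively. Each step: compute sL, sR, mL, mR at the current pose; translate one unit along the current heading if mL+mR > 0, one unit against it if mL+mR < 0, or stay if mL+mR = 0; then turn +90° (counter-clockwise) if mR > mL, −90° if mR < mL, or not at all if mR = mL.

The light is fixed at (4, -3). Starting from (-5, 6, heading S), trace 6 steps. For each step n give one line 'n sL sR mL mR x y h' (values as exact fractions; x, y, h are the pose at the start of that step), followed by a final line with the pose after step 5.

n=0: pose=(-5,6,S); sL=2/5, sR=5/26; mL=-27/260, mR=-51/130; mL+mR=-129/260 → advance -1; mR−mL=-15/52 → turn -1·90°
n=1: pose=(-5,7,W); sL=40/149, sR=40/269; mL=-2400/40081, mR=-11340/40081; mL+mR=-13740/40081 → advance -1; mR−mL=-60/269 → turn -1·90°
n=2: pose=(-4,7,N); sL=20/121, sR=20/73; mL=480/8833, mR=-3150/8833; mL+mR=-2670/8833 → advance -1; mR−mL=-30/73 → turn -1·90°
n=3: pose=(-4,6,E); sL=40/193, sR=8/17; mL=432/3281, mR=-1884/3281; mL+mR=-1452/3281 → advance -1; mR−mL=-12/17 → turn -1·90°
n=4: pose=(-5,6,S); sL=2/5, sR=5/26; mL=-27/260, mR=-51/130; mL+mR=-129/260 → advance -1; mR−mL=-15/52 → turn -1·90°
n=5: pose=(-5,7,W); sL=40/149, sR=40/269; mL=-2400/40081, mR=-11340/40081; mL+mR=-13740/40081 → advance -1; mR−mL=-60/269 → turn -1·90°

0 2/5 5/26 -27/260 -51/130 -5 6 S
1 40/149 40/269 -2400/40081 -11340/40081 -5 7 W
2 20/121 20/73 480/8833 -3150/8833 -4 7 N
3 40/193 8/17 432/3281 -1884/3281 -4 6 E
4 2/5 5/26 -27/260 -51/130 -5 6 S
5 40/149 40/269 -2400/40081 -11340/40081 -5 7 W
final -4 7 N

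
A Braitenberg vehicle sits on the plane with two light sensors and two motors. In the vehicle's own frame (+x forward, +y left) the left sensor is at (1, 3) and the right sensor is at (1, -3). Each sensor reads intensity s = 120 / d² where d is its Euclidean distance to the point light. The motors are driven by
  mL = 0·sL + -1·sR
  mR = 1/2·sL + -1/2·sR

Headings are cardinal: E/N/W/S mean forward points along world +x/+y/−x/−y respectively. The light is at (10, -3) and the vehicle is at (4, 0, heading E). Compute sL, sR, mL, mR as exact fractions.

left sensor world pos  = (5, 3); dL² = 61
right sensor world pos = (5, -3); dR² = 25
sL = 120/61 = 120/61
sR = 120/25 = 24/5
mL = 0·sL + -1·sR = -24/5
mR = 1/2·sL + -1/2·sR = -432/305

120/61 24/5 -24/5 -432/305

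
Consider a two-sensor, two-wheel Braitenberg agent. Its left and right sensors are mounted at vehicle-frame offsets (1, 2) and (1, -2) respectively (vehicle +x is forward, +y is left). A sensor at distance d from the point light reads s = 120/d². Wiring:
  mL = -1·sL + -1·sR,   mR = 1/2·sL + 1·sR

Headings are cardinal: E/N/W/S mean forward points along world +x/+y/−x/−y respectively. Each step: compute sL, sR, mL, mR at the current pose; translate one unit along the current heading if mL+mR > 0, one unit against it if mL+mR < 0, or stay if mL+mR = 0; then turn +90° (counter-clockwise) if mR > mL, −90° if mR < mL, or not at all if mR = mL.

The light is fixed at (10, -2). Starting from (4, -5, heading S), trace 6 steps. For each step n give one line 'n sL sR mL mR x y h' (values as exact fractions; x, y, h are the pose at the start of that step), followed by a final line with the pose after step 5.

0 15/4 3/2 -21/4 27/8 4 -5 S
1 24/5 120/41 -1584/205 1092/205 4 -4 E
2 60/41 60/13 -3240/533 2850/533 3 -4 N
3 120/89 24/13 -3696/1157 2916/1157 3 -5 W
4 15/4 3/2 -21/4 27/8 4 -5 S
5 24/5 120/41 -1584/205 1092/205 4 -4 E
final 3 -4 N

n=0: pose=(4,-5,S); sL=15/4, sR=3/2; mL=-21/4, mR=27/8; mL+mR=-15/8 → advance -1; mR−mL=69/8 → turn +1·90°
n=1: pose=(4,-4,E); sL=24/5, sR=120/41; mL=-1584/205, mR=1092/205; mL+mR=-12/5 → advance -1; mR−mL=2676/205 → turn +1·90°
n=2: pose=(3,-4,N); sL=60/41, sR=60/13; mL=-3240/533, mR=2850/533; mL+mR=-30/41 → advance -1; mR−mL=6090/533 → turn +1·90°
n=3: pose=(3,-5,W); sL=120/89, sR=24/13; mL=-3696/1157, mR=2916/1157; mL+mR=-60/89 → advance -1; mR−mL=6612/1157 → turn +1·90°
n=4: pose=(4,-5,S); sL=15/4, sR=3/2; mL=-21/4, mR=27/8; mL+mR=-15/8 → advance -1; mR−mL=69/8 → turn +1·90°
n=5: pose=(4,-4,E); sL=24/5, sR=120/41; mL=-1584/205, mR=1092/205; mL+mR=-12/5 → advance -1; mR−mL=2676/205 → turn +1·90°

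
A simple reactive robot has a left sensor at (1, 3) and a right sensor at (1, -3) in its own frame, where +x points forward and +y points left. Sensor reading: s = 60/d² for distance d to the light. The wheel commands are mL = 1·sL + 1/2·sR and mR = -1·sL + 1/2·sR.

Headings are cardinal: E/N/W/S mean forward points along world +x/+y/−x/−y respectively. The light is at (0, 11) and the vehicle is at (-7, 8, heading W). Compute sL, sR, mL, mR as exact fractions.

3/5 15/16 171/160 -21/160

left sensor world pos  = (-8, 5); dL² = 100
right sensor world pos = (-8, 11); dR² = 64
sL = 60/100 = 3/5
sR = 60/64 = 15/16
mL = 1·sL + 1/2·sR = 171/160
mR = -1·sL + 1/2·sR = -21/160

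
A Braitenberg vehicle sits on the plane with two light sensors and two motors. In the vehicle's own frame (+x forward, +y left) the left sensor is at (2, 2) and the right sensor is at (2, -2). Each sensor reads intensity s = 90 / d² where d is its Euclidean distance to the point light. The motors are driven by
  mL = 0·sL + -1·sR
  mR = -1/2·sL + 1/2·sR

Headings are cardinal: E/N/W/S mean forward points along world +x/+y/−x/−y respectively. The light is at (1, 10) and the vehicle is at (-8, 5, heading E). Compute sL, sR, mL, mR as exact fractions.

left sensor world pos  = (-6, 7); dL² = 58
right sensor world pos = (-6, 3); dR² = 98
sL = 90/58 = 45/29
sR = 90/98 = 45/49
mL = 0·sL + -1·sR = -45/49
mR = -1/2·sL + 1/2·sR = -450/1421

45/29 45/49 -45/49 -450/1421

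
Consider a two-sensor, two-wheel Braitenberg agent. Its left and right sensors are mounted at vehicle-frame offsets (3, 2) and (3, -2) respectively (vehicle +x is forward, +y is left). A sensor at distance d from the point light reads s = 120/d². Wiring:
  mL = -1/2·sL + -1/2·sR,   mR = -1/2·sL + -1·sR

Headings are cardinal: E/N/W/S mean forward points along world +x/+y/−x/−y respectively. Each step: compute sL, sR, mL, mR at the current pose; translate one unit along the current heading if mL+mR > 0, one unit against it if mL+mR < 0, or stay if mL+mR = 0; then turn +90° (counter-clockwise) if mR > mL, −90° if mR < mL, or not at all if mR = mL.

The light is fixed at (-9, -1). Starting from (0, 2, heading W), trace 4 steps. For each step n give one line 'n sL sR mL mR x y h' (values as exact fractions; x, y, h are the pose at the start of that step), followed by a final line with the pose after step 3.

n=0: pose=(0,2,W); sL=120/37, sR=120/61; mL=-5880/2257, mR=-8100/2257; mL+mR=-13980/2257 → advance -1; mR−mL=-60/61 → turn -1·90°
n=1: pose=(1,2,N); sL=6/5, sR=2/3; mL=-14/15, mR=-19/15; mL+mR=-11/5 → advance -1; mR−mL=-1/3 → turn -1·90°
n=2: pose=(1,1,E); sL=24/37, sR=120/169; mL=-4248/6253, mR=-6468/6253; mL+mR=-10716/6253 → advance -1; mR−mL=-60/169 → turn -1·90°
n=3: pose=(0,1,S); sL=60/61, sR=12/5; mL=-516/305, mR=-882/305; mL+mR=-1398/305 → advance -1; mR−mL=-6/5 → turn -1·90°

0 120/37 120/61 -5880/2257 -8100/2257 0 2 W
1 6/5 2/3 -14/15 -19/15 1 2 N
2 24/37 120/169 -4248/6253 -6468/6253 1 1 E
3 60/61 12/5 -516/305 -882/305 0 1 S
final 0 2 W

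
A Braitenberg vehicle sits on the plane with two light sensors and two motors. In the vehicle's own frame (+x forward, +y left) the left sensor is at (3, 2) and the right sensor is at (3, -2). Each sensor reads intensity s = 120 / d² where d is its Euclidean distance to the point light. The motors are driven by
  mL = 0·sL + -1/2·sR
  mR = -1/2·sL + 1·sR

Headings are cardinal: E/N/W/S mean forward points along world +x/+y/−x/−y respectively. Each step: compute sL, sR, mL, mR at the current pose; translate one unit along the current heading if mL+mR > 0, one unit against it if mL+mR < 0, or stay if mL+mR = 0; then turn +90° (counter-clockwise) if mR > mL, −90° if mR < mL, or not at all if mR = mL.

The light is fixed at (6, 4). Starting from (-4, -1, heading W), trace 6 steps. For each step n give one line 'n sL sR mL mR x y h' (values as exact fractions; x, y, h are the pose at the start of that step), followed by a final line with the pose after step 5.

0 60/109 60/89 -30/89 3870/9701 -4 -1 W
1 24/29 120/233 -60/233 684/6757 -5 -1 S
2 30/17 6/5 -3/5 27/85 -5 0 E
3 120/197 120/101 -60/101 17580/19897 -6 0 N
4 12/25 60/113 -30/113 822/2825 -6 1 W
5 120/157 40/87 -20/87 1060/13659 -7 1 S
final -7 2 E

n=0: pose=(-4,-1,W); sL=60/109, sR=60/89; mL=-30/89, mR=3870/9701; mL+mR=600/9701 → advance +1; mR−mL=7140/9701 → turn +1·90°
n=1: pose=(-5,-1,S); sL=24/29, sR=120/233; mL=-60/233, mR=684/6757; mL+mR=-1056/6757 → advance -1; mR−mL=2424/6757 → turn +1·90°
n=2: pose=(-5,0,E); sL=30/17, sR=6/5; mL=-3/5, mR=27/85; mL+mR=-24/85 → advance -1; mR−mL=78/85 → turn +1·90°
n=3: pose=(-6,0,N); sL=120/197, sR=120/101; mL=-60/101, mR=17580/19897; mL+mR=5760/19897 → advance +1; mR−mL=29400/19897 → turn +1·90°
n=4: pose=(-6,1,W); sL=12/25, sR=60/113; mL=-30/113, mR=822/2825; mL+mR=72/2825 → advance +1; mR−mL=1572/2825 → turn +1·90°
n=5: pose=(-7,1,S); sL=120/157, sR=40/87; mL=-20/87, mR=1060/13659; mL+mR=-2080/13659 → advance -1; mR−mL=1400/4553 → turn +1·90°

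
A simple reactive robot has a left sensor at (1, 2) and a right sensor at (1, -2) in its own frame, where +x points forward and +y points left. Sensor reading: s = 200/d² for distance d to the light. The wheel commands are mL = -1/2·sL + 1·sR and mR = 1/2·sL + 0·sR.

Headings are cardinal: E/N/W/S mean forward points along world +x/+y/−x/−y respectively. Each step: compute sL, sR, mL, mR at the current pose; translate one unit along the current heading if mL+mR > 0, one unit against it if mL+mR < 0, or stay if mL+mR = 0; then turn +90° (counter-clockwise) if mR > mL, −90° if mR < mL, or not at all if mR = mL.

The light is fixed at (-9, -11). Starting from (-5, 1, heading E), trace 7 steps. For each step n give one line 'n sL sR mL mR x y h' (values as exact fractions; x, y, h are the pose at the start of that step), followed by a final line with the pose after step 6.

0 200/221 8/5 1268/1105 100/221 -5 1 E
1 20/17 20/13 210/221 10/17 -4 1 S
2 200/97 40/37 180/3589 100/97 -4 0 W
3 25/17 25/13 525/442 25/34 -5 0 S
4 200/73 200/153 -700/11169 100/73 -5 -1 W
5 100/53 100/41 3250/2173 50/53 -6 -1 S
6 200/53 8/5 -76/265 100/53 -6 -2 W
final -7 -2 S

n=0: pose=(-5,1,E); sL=200/221, sR=8/5; mL=1268/1105, mR=100/221; mL+mR=8/5 → advance +1; mR−mL=-768/1105 → turn -1·90°
n=1: pose=(-4,1,S); sL=20/17, sR=20/13; mL=210/221, mR=10/17; mL+mR=20/13 → advance +1; mR−mL=-80/221 → turn -1·90°
n=2: pose=(-4,0,W); sL=200/97, sR=40/37; mL=180/3589, mR=100/97; mL+mR=40/37 → advance +1; mR−mL=3520/3589 → turn +1·90°
n=3: pose=(-5,0,S); sL=25/17, sR=25/13; mL=525/442, mR=25/34; mL+mR=25/13 → advance +1; mR−mL=-100/221 → turn -1·90°
n=4: pose=(-5,-1,W); sL=200/73, sR=200/153; mL=-700/11169, mR=100/73; mL+mR=200/153 → advance +1; mR−mL=16000/11169 → turn +1·90°
n=5: pose=(-6,-1,S); sL=100/53, sR=100/41; mL=3250/2173, mR=50/53; mL+mR=100/41 → advance +1; mR−mL=-1200/2173 → turn -1·90°
n=6: pose=(-6,-2,W); sL=200/53, sR=8/5; mL=-76/265, mR=100/53; mL+mR=8/5 → advance +1; mR−mL=576/265 → turn +1·90°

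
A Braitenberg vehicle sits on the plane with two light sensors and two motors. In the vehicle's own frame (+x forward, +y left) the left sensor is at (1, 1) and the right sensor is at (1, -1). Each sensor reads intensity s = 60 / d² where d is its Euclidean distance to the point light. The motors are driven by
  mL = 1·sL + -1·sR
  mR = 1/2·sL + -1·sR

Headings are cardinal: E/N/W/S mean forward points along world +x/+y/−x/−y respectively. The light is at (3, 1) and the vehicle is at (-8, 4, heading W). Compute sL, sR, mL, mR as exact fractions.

left sensor world pos  = (-9, 3); dL² = 148
right sensor world pos = (-9, 5); dR² = 160
sL = 60/148 = 15/37
sR = 60/160 = 3/8
mL = 1·sL + -1·sR = 9/296
mR = 1/2·sL + -1·sR = -51/296

15/37 3/8 9/296 -51/296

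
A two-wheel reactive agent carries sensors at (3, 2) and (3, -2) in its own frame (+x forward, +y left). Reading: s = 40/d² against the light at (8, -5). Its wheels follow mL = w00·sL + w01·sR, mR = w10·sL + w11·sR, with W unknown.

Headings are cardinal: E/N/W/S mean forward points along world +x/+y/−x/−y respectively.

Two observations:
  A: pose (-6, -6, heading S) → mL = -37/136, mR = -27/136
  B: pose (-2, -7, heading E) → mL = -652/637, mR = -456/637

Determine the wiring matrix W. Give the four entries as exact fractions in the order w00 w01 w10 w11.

-1/2 -1 -1/2 -1/2

obs A: pose=(-6,-6,S) → sL=1/4, sR=5/34, mL=-37/136, mR=-27/136
obs B: pose=(-2,-7,E) → sL=40/49, sR=8/13, mL=-652/637, mR=-456/637
sensor matrix S = [[1/4, 5/34], [40/49, 8/13]]; det S = 366/10829
solve [mL_A; mL_B] = S·[w00; w01] and [mR_A; mR_B] = S·[w10; w11]:
  w00 = -1/2, w01 = -1, w10 = -1/2, w11 = -1/2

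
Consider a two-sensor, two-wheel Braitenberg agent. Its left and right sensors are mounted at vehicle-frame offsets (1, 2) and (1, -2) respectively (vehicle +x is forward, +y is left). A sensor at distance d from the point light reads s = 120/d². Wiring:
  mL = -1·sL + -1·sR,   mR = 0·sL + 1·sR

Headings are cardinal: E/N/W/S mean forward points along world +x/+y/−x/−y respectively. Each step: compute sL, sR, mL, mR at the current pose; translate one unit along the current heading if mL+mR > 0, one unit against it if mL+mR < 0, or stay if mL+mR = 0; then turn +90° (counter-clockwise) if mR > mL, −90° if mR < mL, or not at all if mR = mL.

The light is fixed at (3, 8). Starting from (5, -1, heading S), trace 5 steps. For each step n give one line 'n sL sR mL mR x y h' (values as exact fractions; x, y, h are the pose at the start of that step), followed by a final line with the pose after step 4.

0 30/29 6/5 -324/145 6/5 5 -1 S
1 8/3 120/109 -1232/327 120/109 5 0 E
2 12/5 60/29 -648/145 60/29 4 0 N
3 120/121 120/49 -20400/5929 120/49 4 -1 W
4 30/29 6/5 -324/145 6/5 5 -1 S
final 5 0 E

n=0: pose=(5,-1,S); sL=30/29, sR=6/5; mL=-324/145, mR=6/5; mL+mR=-30/29 → advance -1; mR−mL=498/145 → turn +1·90°
n=1: pose=(5,0,E); sL=8/3, sR=120/109; mL=-1232/327, mR=120/109; mL+mR=-8/3 → advance -1; mR−mL=1592/327 → turn +1·90°
n=2: pose=(4,0,N); sL=12/5, sR=60/29; mL=-648/145, mR=60/29; mL+mR=-12/5 → advance -1; mR−mL=948/145 → turn +1·90°
n=3: pose=(4,-1,W); sL=120/121, sR=120/49; mL=-20400/5929, mR=120/49; mL+mR=-120/121 → advance -1; mR−mL=34920/5929 → turn +1·90°
n=4: pose=(5,-1,S); sL=30/29, sR=6/5; mL=-324/145, mR=6/5; mL+mR=-30/29 → advance -1; mR−mL=498/145 → turn +1·90°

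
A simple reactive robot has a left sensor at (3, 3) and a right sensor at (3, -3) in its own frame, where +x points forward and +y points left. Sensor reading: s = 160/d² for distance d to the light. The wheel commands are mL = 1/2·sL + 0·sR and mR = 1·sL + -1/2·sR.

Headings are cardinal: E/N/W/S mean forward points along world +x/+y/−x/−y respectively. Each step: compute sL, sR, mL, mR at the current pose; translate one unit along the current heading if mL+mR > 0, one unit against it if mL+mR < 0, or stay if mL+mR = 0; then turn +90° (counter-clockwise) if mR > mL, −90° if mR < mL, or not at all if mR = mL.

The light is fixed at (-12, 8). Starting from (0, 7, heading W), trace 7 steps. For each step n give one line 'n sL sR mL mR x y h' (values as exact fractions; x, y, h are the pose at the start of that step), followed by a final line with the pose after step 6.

n=0: pose=(0,7,W); sL=160/97, sR=32/17; mL=80/97, mR=1168/1649; mL+mR=2528/1649 → advance +1; mR−mL=-192/1649 → turn -1·90°
n=1: pose=(-1,7,N); sL=40/17, sR=4/5; mL=20/17, mR=166/85; mL+mR=266/85 → advance +1; mR−mL=66/85 → turn +1·90°
n=2: pose=(-1,8,W); sL=160/73, sR=160/73; mL=80/73, mR=80/73; mL+mR=160/73 → advance +1; mR−mL=0 → turn +0·90°
n=3: pose=(-2,8,W); sL=80/29, sR=80/29; mL=40/29, mR=40/29; mL+mR=80/29 → advance +1; mR−mL=0 → turn +0·90°
n=4: pose=(-3,8,W); sL=32/9, sR=32/9; mL=16/9, mR=16/9; mL+mR=32/9 → advance +1; mR−mL=0 → turn +0·90°
n=5: pose=(-4,8,W); sL=80/17, sR=80/17; mL=40/17, mR=40/17; mL+mR=80/17 → advance +1; mR−mL=0 → turn +0·90°
n=6: pose=(-5,8,W); sL=32/5, sR=32/5; mL=16/5, mR=16/5; mL+mR=32/5 → advance +1; mR−mL=0 → turn +0·90°

0 160/97 32/17 80/97 1168/1649 0 7 W
1 40/17 4/5 20/17 166/85 -1 7 N
2 160/73 160/73 80/73 80/73 -1 8 W
3 80/29 80/29 40/29 40/29 -2 8 W
4 32/9 32/9 16/9 16/9 -3 8 W
5 80/17 80/17 40/17 40/17 -4 8 W
6 32/5 32/5 16/5 16/5 -5 8 W
final -6 8 W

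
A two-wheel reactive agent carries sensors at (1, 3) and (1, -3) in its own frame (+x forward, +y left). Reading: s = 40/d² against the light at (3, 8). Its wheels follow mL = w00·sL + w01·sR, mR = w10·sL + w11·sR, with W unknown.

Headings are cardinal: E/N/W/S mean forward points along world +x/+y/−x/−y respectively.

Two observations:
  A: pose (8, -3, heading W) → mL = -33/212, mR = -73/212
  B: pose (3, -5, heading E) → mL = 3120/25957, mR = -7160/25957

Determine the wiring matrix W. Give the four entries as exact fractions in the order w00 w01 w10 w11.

obs A: pose=(8,-3,W) → sL=10/53, sR=1/2, mL=-33/212, mR=-73/212
obs B: pose=(3,-5,E) → sL=40/101, sR=40/257, mL=3120/25957, mR=-7160/25957
sensor matrix S = [[10/53, 1/2], [40/101, 40/257]]; det S = -232020/1375721
solve [mL_A; mL_B] = S·[w00; w01] and [mR_A; mR_B] = S·[w10; w11]:
  w00 = 1/2, w01 = -1/2, w10 = -1/2, w11 = -1/2

1/2 -1/2 -1/2 -1/2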